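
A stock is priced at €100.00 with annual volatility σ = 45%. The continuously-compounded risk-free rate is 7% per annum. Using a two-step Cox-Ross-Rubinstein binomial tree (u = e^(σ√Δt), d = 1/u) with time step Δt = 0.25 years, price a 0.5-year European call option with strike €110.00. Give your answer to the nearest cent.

CRR parameters: u = e^(σ√Δt) = e^(0.45·√0.25) = 1.2523, d = 1/u = 0.7985
Per-period rate: rΔt = 0.07·0.25 = 0.0175, so R = e^0.0175 = 1.0177
Risk-neutral probability p = (e^0.0175 − 0.7985)/(1.2523 − 0.7985) = 0.2191/0.4538 = 0.4829
Terminal stock prices: S_uu = 156.8, S_ud = 100, S_dd = 63.76
Terminal payoffs (S − K): max(46.83, 0) = 46.83, max(-10, 0) = 0, max(-46.24, 0) = 0
Node u (S = 125.2): V_u = e^(−0.0175)·[0.4829·46.8312 + 0.5171·0.0000] = 22.2219
Node d (S = 79.85): V_d = e^(−0.0175)·[0.4829·0.0000 + 0.5171·0.0000] = 0.0000
Node 0 (S = 100): V_0 = e^(−0.0175)·[0.4829·22.2219 + 0.5171·0.0000] = 10.5446

€10.54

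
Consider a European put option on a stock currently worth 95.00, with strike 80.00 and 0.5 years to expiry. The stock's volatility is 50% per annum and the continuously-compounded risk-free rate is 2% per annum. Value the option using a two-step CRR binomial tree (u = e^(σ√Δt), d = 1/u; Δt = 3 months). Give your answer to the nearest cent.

CRR parameters: u = e^(σ√Δt) = e^(0.5·√0.25) = 1.2840, d = 1/u = 0.7788
Per-period rate: rΔt = 0.02·0.25 = 0.005, so R = e^0.005 = 1.0050
Risk-neutral probability p = (e^0.005 − 0.7788)/(1.2840 − 0.7788) = 0.2262/0.5052 = 0.4477
Terminal stock prices: S_uu = 156.6, S_ud = 95, S_dd = 57.62
Terminal payoffs (K − S): max(-76.63, 0) = 0, max(-15, 0) = 0, max(22.38, 0) = 22.38
Node u (S = 122): V_u = e^(−0.005)·[0.4477·0.0000 + 0.5523·0.0000] = 0.0000
Node d (S = 73.99): V_d = e^(−0.005)·[0.4477·0.0000 + 0.5523·22.3796] = 12.2976
Node 0 (S = 95): V_0 = e^(−0.005)·[0.4477·0.0000 + 0.5523·12.2976] = 6.7575

6.76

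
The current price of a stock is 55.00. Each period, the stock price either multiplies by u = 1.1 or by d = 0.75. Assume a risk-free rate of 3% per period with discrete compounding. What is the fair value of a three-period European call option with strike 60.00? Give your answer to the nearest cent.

6.19

Risk-neutral probability p = (1 + 0.03 − 0.75)/(1.1 − 0.75) = 0.2800/0.3500 = 0.8000
Terminal stock prices: S_uuu = 73.21, S_uud = 49.91, S_udd = 34.03, S_ddd = 23.2
Terminal payoffs (S − K): max(13.21, 0) = 13.21, max(-10.09, 0) = 0, max(-25.97, 0) = 0, max(-36.8, 0) = 0
Node uu (S = 66.55): V_uu = 1/1.03·[0.8000·13.2050 + 0.2000·0.0000] = 10.2563
Node ud (S = 45.38): V_ud = 1/1.03·[0.8000·0.0000 + 0.2000·0.0000] = 0.0000
Node dd (S = 30.94): V_dd = 1/1.03·[0.8000·0.0000 + 0.2000·0.0000] = 0.0000
Node u (S = 60.5): V_u = 1/1.03·[0.8000·10.2563 + 0.2000·0.0000] = 7.9661
Node d (S = 41.25): V_d = 1/1.03·[0.8000·0.0000 + 0.2000·0.0000] = 0.0000
Node 0 (S = 55): V_0 = 1/1.03·[0.8000·7.9661 + 0.2000·0.0000] = 6.1872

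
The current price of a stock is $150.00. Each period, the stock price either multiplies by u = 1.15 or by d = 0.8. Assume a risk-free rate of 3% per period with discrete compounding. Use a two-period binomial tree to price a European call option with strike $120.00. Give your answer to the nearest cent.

$39.55

Risk-neutral probability p = (1 + 0.03 − 0.8)/(1.15 − 0.8) = 0.2300/0.3500 = 0.6571
Terminal stock prices: S_uu = 198.4, S_ud = 138, S_dd = 96
Terminal payoffs (S − K): max(78.37, 0) = 78.37, max(18, 0) = 18, max(-24, 0) = 0
Node u (S = 172.5): V_u = 1/1.03·[0.6571·78.3750 + 0.3429·18.0000] = 55.9951
Node d (S = 120): V_d = 1/1.03·[0.6571·18.0000 + 0.3429·0.0000] = 11.4840
Node 0 (S = 150): V_0 = 1/1.03·[0.6571·55.9951 + 0.3429·11.4840] = 39.5478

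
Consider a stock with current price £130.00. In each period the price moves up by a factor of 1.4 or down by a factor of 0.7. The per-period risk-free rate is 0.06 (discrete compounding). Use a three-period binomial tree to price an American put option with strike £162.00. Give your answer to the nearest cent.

Risk-neutral probability p = (1 + 0.06 − 0.7)/(1.4 − 0.7) = 0.3600/0.7000 = 0.5143
Terminal stock prices: S_uuu = 356.7, S_uud = 178.4, S_udd = 89.18, S_ddd = 44.59
Terminal payoffs (K − S): max(-194.7, 0) = 0, max(-16.36, 0) = 0, max(72.82, 0) = 72.82, max(117.4, 0) = 117.4
Node uu (S = 254.8): continuation = 1/1.06·[0.5143·0.0000 + 0.4857·0.0000] = 0.0000; exercise value = 0.0000 ≤ continuation, so V_uu = 0.0000
Node ud (S = 127.4): continuation = 1/1.06·[0.5143·0.0000 + 0.4857·72.8200] = 33.3677; exercise value = 34.6000 > continuation, so V_ud = 34.6000 (exercise)
Node dd (S = 63.7): continuation = 1/1.06·[0.5143·72.8200 + 0.4857·117.4100] = 89.1302; exercise value = 98.3000 > continuation, so V_dd = 98.3000 (exercise)
Node u (S = 182): continuation = 1/1.06·[0.5143·0.0000 + 0.4857·34.6000] = 15.8544; exercise value = 0.0000 ≤ continuation, so V_u = 15.8544
Node d (S = 91): continuation = 1/1.06·[0.5143·34.6000 + 0.4857·98.3000] = 61.8302; exercise value = 71.0000 > continuation, so V_d = 71.0000 (exercise)
Node 0 (S = 130): continuation = 1/1.06·[0.5143·15.8544 + 0.4857·71.0000] = 40.2259; exercise value = 32.0000 ≤ continuation, so V_0 = 40.2259

£40.23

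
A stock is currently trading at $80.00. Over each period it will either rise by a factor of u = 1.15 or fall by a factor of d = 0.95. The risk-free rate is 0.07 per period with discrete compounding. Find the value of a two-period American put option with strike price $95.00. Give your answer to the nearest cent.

Risk-neutral probability p = (1 + 0.07 − 0.95)/(1.15 − 0.95) = 0.1200/0.2000 = 0.6000
Terminal stock prices: S_uu = 105.8, S_ud = 87.4, S_dd = 72.2
Terminal payoffs (K − S): max(-10.8, 0) = 0, max(7.6, 0) = 7.6, max(22.8, 0) = 22.8
Node u (S = 92): continuation = 1/1.07·[0.6000·0.0000 + 0.4000·7.6000] = 2.8411; exercise value = 3.0000 > continuation, so V_u = 3.0000 (exercise)
Node d (S = 76): continuation = 1/1.07·[0.6000·7.6000 + 0.4000·22.8000] = 12.7850; exercise value = 19.0000 > continuation, so V_d = 19.0000 (exercise)
Node 0 (S = 80): continuation = 1/1.07·[0.6000·3.0000 + 0.4000·19.0000] = 8.7850; exercise value = 15.0000 > continuation, so V_0 = 15.0000 (exercise)

$15.00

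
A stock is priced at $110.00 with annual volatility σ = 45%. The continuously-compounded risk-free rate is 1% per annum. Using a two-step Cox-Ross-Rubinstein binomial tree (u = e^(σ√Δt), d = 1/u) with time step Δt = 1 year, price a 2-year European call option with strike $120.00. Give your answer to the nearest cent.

$23.63

CRR parameters: u = e^(σ√Δt) = e^(0.45·√1) = 1.5683, d = 1/u = 0.6376
Per-period rate: rΔt = 0.01·1 = 0.01, so R = e^0.01 = 1.0101
Risk-neutral probability p = (e^0.01 − 0.6376)/(1.5683 − 0.6376) = 0.3724/0.9307 = 0.4002
Terminal stock prices: S_uu = 270.6, S_ud = 110, S_dd = 44.72
Terminal payoffs (S − K): max(150.6, 0) = 150.6, max(-10, 0) = 0, max(-75.28, 0) = 0
Node u (S = 172.5): V_u = e^(−0.01)·[0.4002·150.5563 + 0.5998·0.0000] = 59.6471
Node d (S = 70.14): V_d = e^(−0.01)·[0.4002·0.0000 + 0.5998·0.0000] = 0.0000
Node 0 (S = 110): V_0 = e^(−0.01)·[0.4002·59.6471 + 0.5998·0.0000] = 23.6308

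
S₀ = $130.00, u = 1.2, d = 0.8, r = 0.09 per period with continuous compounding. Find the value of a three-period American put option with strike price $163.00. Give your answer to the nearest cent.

$33.00

Risk-neutral probability p = (e^0.09 − 0.8)/(1.2 − 0.8) = 0.2942/0.4000 = 0.7354
Terminal stock prices: S_uuu = 224.6, S_uud = 149.8, S_udd = 99.84, S_ddd = 66.56
Terminal payoffs (K − S): max(-61.64, 0) = 0, max(13.24, 0) = 13.24, max(63.16, 0) = 63.16, max(96.44, 0) = 96.44
Node uu (S = 187.2): continuation = e^(−0.09)·[0.7354·0.0000 + 0.2646·13.2400] = 3.2013; exercise value = 0.0000 ≤ continuation, so V_uu = 3.2013
Node ud (S = 124.8): continuation = e^(−0.09)·[0.7354·13.2400 + 0.2646·63.1600] = 24.1708; exercise value = 38.2000 > continuation, so V_ud = 38.2000 (exercise)
Node dd (S = 83.2): continuation = e^(−0.09)·[0.7354·63.1600 + 0.2646·96.4400] = 65.7708; exercise value = 79.8000 > continuation, so V_dd = 79.8000 (exercise)
Node u (S = 156): continuation = e^(−0.09)·[0.7354·3.2013 + 0.2646·38.2000] = 11.3883; exercise value = 7.0000 ≤ continuation, so V_u = 11.3883
Node d (S = 104): continuation = e^(−0.09)·[0.7354·38.2000 + 0.2646·79.8000] = 44.9708; exercise value = 59.0000 > continuation, so V_d = 59.0000 (exercise)
Node 0 (S = 130): continuation = e^(−0.09)·[0.7354·11.3883 + 0.2646·59.0000] = 21.9203; exercise value = 33.0000 > continuation, so V_0 = 33.0000 (exercise)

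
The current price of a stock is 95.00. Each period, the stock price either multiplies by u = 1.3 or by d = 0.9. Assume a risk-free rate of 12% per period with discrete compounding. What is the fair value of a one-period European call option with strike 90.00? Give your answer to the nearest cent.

16.45

Risk-neutral probability p = (1 + 0.12 − 0.9)/(1.3 − 0.9) = 0.2200/0.4000 = 0.5500
Terminal stock prices: S_u = 123.5, S_d = 85.5
Terminal payoffs (S − K): max(33.5, 0) = 33.5, max(-4.5, 0) = 0
Node 0 (S = 95): V_0 = 1/1.12·[0.5500·33.5000 + 0.4500·0.0000] = 16.4509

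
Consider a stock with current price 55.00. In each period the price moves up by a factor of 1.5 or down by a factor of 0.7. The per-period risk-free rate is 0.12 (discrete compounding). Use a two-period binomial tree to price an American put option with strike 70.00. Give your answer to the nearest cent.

15.79

Risk-neutral probability p = (1 + 0.12 − 0.7)/(1.5 − 0.7) = 0.4200/0.8000 = 0.5250
Terminal stock prices: S_uu = 123.8, S_ud = 57.75, S_dd = 26.95
Terminal payoffs (K − S): max(-53.75, 0) = 0, max(12.25, 0) = 12.25, max(43.05, 0) = 43.05
Node u (S = 82.5): continuation = 1/1.12·[0.5250·0.0000 + 0.4750·12.2500] = 5.1953; exercise value = 0.0000 ≤ continuation, so V_u = 5.1953
Node d (S = 38.5): continuation = 1/1.12·[0.5250·12.2500 + 0.4750·43.0500] = 24.0000; exercise value = 31.5000 > continuation, so V_d = 31.5000 (exercise)
Node 0 (S = 55): continuation = 1/1.12·[0.5250·5.1953 + 0.4750·31.5000] = 15.7947; exercise value = 15.0000 ≤ continuation, so V_0 = 15.7947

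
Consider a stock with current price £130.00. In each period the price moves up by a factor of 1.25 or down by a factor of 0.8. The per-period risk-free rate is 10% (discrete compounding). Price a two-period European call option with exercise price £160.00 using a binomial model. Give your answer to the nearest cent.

£15.84

Risk-neutral probability p = (1 + 0.1 − 0.8)/(1.25 − 0.8) = 0.3000/0.4500 = 0.6667
Terminal stock prices: S_uu = 203.1, S_ud = 130, S_dd = 83.2
Terminal payoffs (S − K): max(43.12, 0) = 43.12, max(-30, 0) = 0, max(-76.8, 0) = 0
Node u (S = 162.5): V_u = 1/1.1·[0.6667·43.1250 + 0.3333·0.0000] = 26.1364
Node d (S = 104): V_d = 1/1.1·[0.6667·0.0000 + 0.3333·0.0000] = 0.0000
Node 0 (S = 130): V_0 = 1/1.1·[0.6667·26.1364 + 0.3333·0.0000] = 15.8402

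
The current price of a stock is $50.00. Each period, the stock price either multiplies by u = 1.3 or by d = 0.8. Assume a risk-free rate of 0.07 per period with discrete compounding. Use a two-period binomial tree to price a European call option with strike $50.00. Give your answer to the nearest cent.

Risk-neutral probability p = (1 + 0.07 − 0.8)/(1.3 − 0.8) = 0.2700/0.5000 = 0.5400
Terminal stock prices: S_uu = 84.5, S_ud = 52, S_dd = 32
Terminal payoffs (S − K): max(34.5, 0) = 34.5, max(2, 0) = 2, max(-18, 0) = 0
Node u (S = 65): V_u = 1/1.07·[0.5400·34.5000 + 0.4600·2.0000] = 18.2710
Node d (S = 40): V_d = 1/1.07·[0.5400·2.0000 + 0.4600·0.0000] = 1.0093
Node 0 (S = 50): V_0 = 1/1.07·[0.5400·18.2710 + 0.4600·1.0093] = 9.6548

$9.65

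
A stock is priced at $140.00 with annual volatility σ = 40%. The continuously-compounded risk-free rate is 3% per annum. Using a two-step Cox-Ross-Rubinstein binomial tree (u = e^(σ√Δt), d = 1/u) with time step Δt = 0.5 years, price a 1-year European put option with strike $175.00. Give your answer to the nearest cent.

CRR parameters: u = e^(σ√Δt) = e^(0.4·√0.5) = 1.3269, d = 1/u = 0.7536
Per-period rate: rΔt = 0.03·0.5 = 0.015, so R = e^0.015 = 1.0151
Risk-neutral probability p = (e^0.015 − 0.7536)/(1.3269 − 0.7536) = 0.2615/0.5733 = 0.4561
Terminal stock prices: S_uu = 246.5, S_ud = 140, S_dd = 79.52
Terminal payoffs (K − S): max(-71.49, 0) = 0, max(35, 0) = 35, max(95.48, 0) = 95.48
Node u (S = 185.8): V_u = e^(−0.015)·[0.4561·0.0000 + 0.5439·35.0000] = 18.7524
Node d (S = 105.5): V_d = e^(−0.015)·[0.4561·35.0000 + 0.5439·95.4841] = 66.8852
Node 0 (S = 140): V_0 = e^(−0.015)·[0.4561·18.7524 + 0.5439·66.8852] = 44.2619

$44.26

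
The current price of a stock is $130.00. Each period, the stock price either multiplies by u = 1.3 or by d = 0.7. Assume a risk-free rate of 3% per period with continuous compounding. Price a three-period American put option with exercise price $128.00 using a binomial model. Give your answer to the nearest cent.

$21.40

Risk-neutral probability p = (e^0.03 − 0.7)/(1.3 − 0.7) = 0.3305/0.6000 = 0.5508
Terminal stock prices: S_uuu = 285.6, S_uud = 153.8, S_udd = 82.81, S_ddd = 44.59
Terminal payoffs (K − S): max(-157.6, 0) = 0, max(-25.79, 0) = 0, max(45.19, 0) = 45.19, max(83.41, 0) = 83.41
Node uu (S = 219.7): continuation = e^(−0.03)·[0.5508·0.0000 + 0.4492·0.0000] = 0.0000; exercise value = 0.0000 ≤ continuation, so V_uu = 0.0000
Node ud (S = 118.3): continuation = e^(−0.03)·[0.5508·0.0000 + 0.4492·45.1900] = 19.7013; exercise value = 9.7000 ≤ continuation, so V_ud = 19.7013
Node dd (S = 63.7): continuation = e^(−0.03)·[0.5508·45.1900 + 0.4492·83.4100] = 60.5170; exercise value = 64.3000 > continuation, so V_dd = 64.3000 (exercise)
Node u (S = 169): continuation = e^(−0.03)·[0.5508·0.0000 + 0.4492·19.7013] = 8.5891; exercise value = 0.0000 ≤ continuation, so V_u = 8.5891
Node d (S = 91): continuation = e^(−0.03)·[0.5508·19.7013 + 0.4492·64.3000] = 38.5625; exercise value = 37.0000 ≤ continuation, so V_d = 38.5625
Node 0 (S = 130): continuation = e^(−0.03)·[0.5508·8.5891 + 0.4492·38.5625] = 21.4026; exercise value = 0.0000 ≤ continuation, so V_0 = 21.4026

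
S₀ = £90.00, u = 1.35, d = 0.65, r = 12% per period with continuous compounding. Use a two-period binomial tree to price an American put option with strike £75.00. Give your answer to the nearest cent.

£4.65

Risk-neutral probability p = (e^0.12 − 0.65)/(1.35 − 0.65) = 0.4775/0.7000 = 0.6821
Terminal stock prices: S_uu = 164, S_ud = 78.98, S_dd = 38.03
Terminal payoffs (K − S): max(-89.03, 0) = 0, max(-3.975, 0) = 0, max(36.97, 0) = 36.97
Node u (S = 121.5): continuation = e^(−0.12)·[0.6821·0.0000 + 0.3179·0.0000] = 0.0000; exercise value = 0.0000 ≤ continuation, so V_u = 0.0000
Node d (S = 58.5): continuation = e^(−0.12)·[0.6821·0.0000 + 0.3179·36.9750] = 10.4239; exercise value = 16.5000 > continuation, so V_d = 16.5000 (exercise)
Node 0 (S = 90): continuation = e^(−0.12)·[0.6821·0.0000 + 0.3179·16.5000] = 4.6516; exercise value = 0.0000 ≤ continuation, so V_0 = 4.6516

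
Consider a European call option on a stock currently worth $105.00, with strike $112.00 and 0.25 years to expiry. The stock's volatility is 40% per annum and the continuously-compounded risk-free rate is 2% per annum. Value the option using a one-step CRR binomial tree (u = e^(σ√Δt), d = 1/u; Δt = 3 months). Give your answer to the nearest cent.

CRR parameters: u = e^(σ√Δt) = e^(0.4·√0.25) = 1.2214, d = 1/u = 0.8187
Per-period rate: rΔt = 0.02·0.25 = 0.005, so R = e^0.005 = 1.0050
Risk-neutral probability p = (e^0.005 − 0.8187)/(1.2214 − 0.8187) = 0.1863/0.4027 = 0.4626
Terminal stock prices: S_u = 128.2, S_d = 85.97
Terminal payoffs (S − K): max(16.25, 0) = 16.25, max(-26.03, 0) = 0
Node 0 (S = 105): V_0 = e^(−0.005)·[0.4626·16.2473 + 0.5374·0.0000] = 7.4787

$7.48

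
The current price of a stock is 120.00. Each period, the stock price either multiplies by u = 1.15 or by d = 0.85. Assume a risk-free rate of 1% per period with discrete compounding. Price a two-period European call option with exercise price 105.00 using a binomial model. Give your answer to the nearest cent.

Risk-neutral probability p = (1 + 0.01 − 0.85)/(1.15 − 0.85) = 0.1600/0.3000 = 0.5333
Terminal stock prices: S_uu = 158.7, S_ud = 117.3, S_dd = 86.7
Terminal payoffs (S − K): max(53.7, 0) = 53.7, max(12.3, 0) = 12.3, max(-18.3, 0) = 0
Node u (S = 138): V_u = 1/1.01·[0.5333·53.7000 + 0.4667·12.3000] = 34.0396
Node d (S = 102): V_d = 1/1.01·[0.5333·12.3000 + 0.4667·0.0000] = 6.4950
Node 0 (S = 120): V_0 = 1/1.01·[0.5333·34.0396 + 0.4667·6.4950] = 20.9757

20.98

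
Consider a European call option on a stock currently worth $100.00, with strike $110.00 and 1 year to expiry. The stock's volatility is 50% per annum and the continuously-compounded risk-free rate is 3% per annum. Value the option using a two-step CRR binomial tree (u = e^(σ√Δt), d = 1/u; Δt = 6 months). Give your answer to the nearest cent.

CRR parameters: u = e^(σ√Δt) = e^(0.5·√0.5) = 1.4241, d = 1/u = 0.7022
Per-period rate: rΔt = 0.03·0.5 = 0.015, so R = e^0.015 = 1.0151
Risk-neutral probability p = (e^0.015 − 0.7022)/(1.4241 − 0.7022) = 0.3129/0.7219 = 0.4335
Terminal stock prices: S_uu = 202.8, S_ud = 100, S_dd = 49.31
Terminal payoffs (S − K): max(92.81, 0) = 92.81, max(-10, 0) = 0, max(-60.69, 0) = 0
Node u (S = 142.4): V_u = e^(−0.015)·[0.4335·92.8115 + 0.5665·0.0000] = 39.6307
Node d (S = 70.22): V_d = e^(−0.015)·[0.4335·0.0000 + 0.5665·0.0000] = 0.0000
Node 0 (S = 100): V_0 = e^(−0.015)·[0.4335·39.6307 + 0.5665·0.0000] = 16.9224

$16.92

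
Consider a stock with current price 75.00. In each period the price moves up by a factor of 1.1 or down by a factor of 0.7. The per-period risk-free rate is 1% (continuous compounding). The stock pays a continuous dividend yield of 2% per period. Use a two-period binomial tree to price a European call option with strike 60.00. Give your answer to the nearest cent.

15.85

Per-period risk-free factor R = e^0.01 = 1.0101; dividend-adjusted growth = e^(0.01−0.02) = 0.9900.
Risk-neutral probability p = (0.9900 − 0.7)/(1.1 − 0.7) = 0.2900/0.4000 = 0.7251
Terminal stock prices: S_uu = 90.75, S_ud = 57.75, S_dd = 36.75
Terminal payoffs (S − K): max(30.75, 0) = 30.75, max(-2.25, 0) = 0, max(-23.25, 0) = 0
Node u (S = 82.5): V_u = e^(−0.01)·[0.7251·30.7500 + 0.2749·0.0000] = 22.0757
Node d (S = 52.5): V_d = e^(−0.01)·[0.7251·0.0000 + 0.2749·0.0000] = 0.0000
Node 0 (S = 75): V_0 = e^(−0.01)·[0.7251·22.0757 + 0.2749·0.0000] = 15.8484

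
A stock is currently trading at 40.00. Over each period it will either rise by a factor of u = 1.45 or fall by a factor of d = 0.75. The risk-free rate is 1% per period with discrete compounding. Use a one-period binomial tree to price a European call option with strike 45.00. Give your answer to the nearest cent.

Risk-neutral probability p = (1 + 0.01 − 0.75)/(1.45 − 0.75) = 0.2600/0.7000 = 0.3714
Terminal stock prices: S_u = 58, S_d = 30
Terminal payoffs (S − K): max(13, 0) = 13, max(-15, 0) = 0
Node 0 (S = 40): V_0 = 1/1.01·[0.3714·13.0000 + 0.6286·0.0000] = 4.7808

4.78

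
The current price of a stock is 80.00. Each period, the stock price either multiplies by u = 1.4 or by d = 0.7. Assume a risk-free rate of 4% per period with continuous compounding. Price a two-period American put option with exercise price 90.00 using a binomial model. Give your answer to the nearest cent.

19.44

Risk-neutral probability p = (e^0.04 − 0.7)/(1.4 − 0.7) = 0.3408/0.7000 = 0.4869
Terminal stock prices: S_uu = 156.8, S_ud = 78.4, S_dd = 39.2
Terminal payoffs (K − S): max(-66.8, 0) = 0, max(11.6, 0) = 11.6, max(50.8, 0) = 50.8
Node u (S = 112): continuation = e^(−0.04)·[0.4869·0.0000 + 0.5131·11.6000] = 5.7189; exercise value = 0.0000 ≤ continuation, so V_u = 5.7189
Node d (S = 56): continuation = e^(−0.04)·[0.4869·11.6000 + 0.5131·50.8000] = 30.4710; exercise value = 34.0000 > continuation, so V_d = 34.0000 (exercise)
Node 0 (S = 80): continuation = e^(−0.04)·[0.4869·5.7189 + 0.5131·34.0000] = 19.4374; exercise value = 10.0000 ≤ continuation, so V_0 = 19.4374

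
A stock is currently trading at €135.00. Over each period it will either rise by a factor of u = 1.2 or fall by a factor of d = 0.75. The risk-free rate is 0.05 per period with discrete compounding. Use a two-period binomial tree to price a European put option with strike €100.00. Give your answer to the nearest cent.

Risk-neutral probability p = (1 + 0.05 − 0.75)/(1.2 − 0.75) = 0.3000/0.4500 = 0.6667
Terminal stock prices: S_uu = 194.4, S_ud = 121.5, S_dd = 75.94
Terminal payoffs (K − S): max(-94.4, 0) = 0, max(-21.5, 0) = 0, max(24.06, 0) = 24.06
Node u (S = 162): V_u = 1/1.05·[0.6667·0.0000 + 0.3333·0.0000] = 0.0000
Node d (S = 101.2): V_d = 1/1.05·[0.6667·0.0000 + 0.3333·24.0625] = 7.6389
Node 0 (S = 135): V_0 = 1/1.05·[0.6667·0.0000 + 0.3333·7.6389] = 2.4250

€2.43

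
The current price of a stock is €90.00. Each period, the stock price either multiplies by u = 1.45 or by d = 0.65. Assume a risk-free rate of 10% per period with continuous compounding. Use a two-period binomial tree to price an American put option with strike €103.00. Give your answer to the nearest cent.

Risk-neutral probability p = (e^0.1 − 0.65)/(1.45 − 0.65) = 0.4552/0.8000 = 0.5690
Terminal stock prices: S_uu = 189.2, S_ud = 84.83, S_dd = 38.03
Terminal payoffs (K − S): max(-86.22, 0) = 0, max(18.17, 0) = 18.17, max(64.97, 0) = 64.97
Node u (S = 130.5): continuation = e^(−0.1)·[0.5690·0.0000 + 0.4310·18.1750] = 7.0886; exercise value = 0.0000 ≤ continuation, so V_u = 7.0886
Node d (S = 58.5): continuation = e^(−0.1)·[0.5690·18.1750 + 0.4310·64.9750] = 34.6983; exercise value = 44.5000 > continuation, so V_d = 44.5000 (exercise)
Node 0 (S = 90): continuation = e^(−0.1)·[0.5690·7.0886 + 0.4310·44.5000] = 21.0051; exercise value = 13.0000 ≤ continuation, so V_0 = 21.0051

€21.01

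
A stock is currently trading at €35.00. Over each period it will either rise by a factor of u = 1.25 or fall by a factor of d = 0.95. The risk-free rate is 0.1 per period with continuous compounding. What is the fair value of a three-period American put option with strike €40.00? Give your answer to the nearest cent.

Risk-neutral probability p = (e^0.1 − 0.95)/(1.25 − 0.95) = 0.1552/0.3000 = 0.5172
Terminal stock prices: S_uuu = 68.36, S_uud = 51.95, S_udd = 39.48, S_ddd = 30.01
Terminal payoffs (K − S): max(-28.36, 0) = 0, max(-11.95, 0) = 0, max(0.5156, 0) = 0.5156, max(9.992, 0) = 9.992
Node uu (S = 54.69): continuation = e^(−0.1)·[0.5172·0.0000 + 0.4828·0.0000] = 0.0000; exercise value = 0.0000 ≤ continuation, so V_uu = 0.0000
Node ud (S = 41.56): continuation = e^(−0.1)·[0.5172·0.0000 + 0.4828·0.5156] = 0.2252; exercise value = 0.0000 ≤ continuation, so V_ud = 0.2252
Node dd (S = 31.59): continuation = e^(−0.1)·[0.5172·0.5156 + 0.4828·9.9919] = 4.6060; exercise value = 8.4125 > continuation, so V_dd = 8.4125 (exercise)
Node u (S = 43.75): continuation = e^(−0.1)·[0.5172·0.0000 + 0.4828·0.2252] = 0.0984; exercise value = 0.0000 ≤ continuation, so V_u = 0.0984
Node d (S = 33.25): continuation = e^(−0.1)·[0.5172·0.2252 + 0.4828·8.4125] = 3.7802; exercise value = 6.7500 > continuation, so V_d = 6.7500 (exercise)
Node 0 (S = 35): continuation = e^(−0.1)·[0.5172·0.0984 + 0.4828·6.7500] = 2.9946; exercise value = 5.0000 > continuation, so V_0 = 5.0000 (exercise)

€5.00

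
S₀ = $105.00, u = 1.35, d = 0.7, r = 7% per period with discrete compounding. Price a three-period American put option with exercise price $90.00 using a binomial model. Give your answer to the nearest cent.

$9.79

Risk-neutral probability p = (1 + 0.07 − 0.7)/(1.35 − 0.7) = 0.3700/0.6500 = 0.5692
Terminal stock prices: S_uuu = 258.3, S_uud = 134, S_udd = 69.46, S_ddd = 36.01
Terminal payoffs (K − S): max(-168.3, 0) = 0, max(-43.95, 0) = 0, max(20.54, 0) = 20.54, max(53.99, 0) = 53.99
Node uu (S = 191.4): continuation = 1/1.07·[0.5692·0.0000 + 0.4308·0.0000] = 0.0000; exercise value = 0.0000 ≤ continuation, so V_uu = 0.0000
Node ud (S = 99.22): continuation = 1/1.07·[0.5692·0.0000 + 0.4308·20.5425] = 8.2702; exercise value = 0.0000 ≤ continuation, so V_ud = 8.2702
Node dd (S = 51.45): continuation = 1/1.07·[0.5692·20.5425 + 0.4308·53.9850] = 32.6621; exercise value = 38.5500 > continuation, so V_dd = 38.5500 (exercise)
Node u (S = 141.8): continuation = 1/1.07·[0.5692·0.0000 + 0.4308·8.2702] = 3.3295; exercise value = 0.0000 ≤ continuation, so V_u = 3.3295
Node d (S = 73.5): continuation = 1/1.07·[0.5692·8.2702 + 0.4308·38.5500] = 19.9194; exercise value = 16.5000 ≤ continuation, so V_d = 19.9194
Node 0 (S = 105): continuation = 1/1.07·[0.5692·3.3295 + 0.4308·19.9194] = 9.7906; exercise value = 0.0000 ≤ continuation, so V_0 = 9.7906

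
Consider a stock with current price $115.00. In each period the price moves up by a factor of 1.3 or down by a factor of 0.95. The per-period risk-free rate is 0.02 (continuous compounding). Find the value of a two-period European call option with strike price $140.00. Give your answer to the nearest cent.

$2.72

Risk-neutral probability p = (e^0.02 − 0.95)/(1.3 − 0.95) = 0.0702/0.3500 = 0.2006
Terminal stock prices: S_uu = 194.4, S_ud = 142, S_dd = 103.8
Terminal payoffs (S − K): max(54.35, 0) = 54.35, max(2.025, 0) = 2.025, max(-36.21, 0) = 0
Node u (S = 149.5): V_u = e^(−0.02)·[0.2006·54.3500 + 0.7994·2.0250] = 12.2722
Node d (S = 109.2): V_d = e^(−0.02)·[0.2006·2.0250 + 0.7994·0.0000] = 0.3981
Node 0 (S = 115): V_0 = e^(−0.02)·[0.2006·12.2722 + 0.7994·0.3981] = 2.7247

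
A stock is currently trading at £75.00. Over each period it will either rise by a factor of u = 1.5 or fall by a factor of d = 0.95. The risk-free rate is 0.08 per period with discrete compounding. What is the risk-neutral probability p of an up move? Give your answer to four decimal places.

Risk-neutral probability p = (1 + 0.08 − 0.95)/(1.5 − 0.95) = 0.1300/0.5500 = 0.2364

p = 0.2364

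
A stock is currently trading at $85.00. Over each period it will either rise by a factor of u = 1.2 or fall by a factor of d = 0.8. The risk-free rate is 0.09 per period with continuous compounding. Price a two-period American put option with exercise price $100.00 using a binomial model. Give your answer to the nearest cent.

Risk-neutral probability p = (e^0.09 − 0.8)/(1.2 − 0.8) = 0.2942/0.4000 = 0.7354
Terminal stock prices: S_uu = 122.4, S_ud = 81.6, S_dd = 54.4
Terminal payoffs (K − S): max(-22.4, 0) = 0, max(18.4, 0) = 18.4, max(45.6, 0) = 45.6
Node u (S = 102): continuation = e^(−0.09)·[0.7354·0.0000 + 0.2646·18.4000] = 4.4490; exercise value = 0.0000 ≤ continuation, so V_u = 4.4490
Node d (S = 68): continuation = e^(−0.09)·[0.7354·18.4000 + 0.2646·45.6000] = 23.3931; exercise value = 32.0000 > continuation, so V_d = 32.0000 (exercise)
Node 0 (S = 85): continuation = e^(−0.09)·[0.7354·4.4490 + 0.2646·32.0000] = 10.7277; exercise value = 15.0000 > continuation, so V_0 = 15.0000 (exercise)

$15.00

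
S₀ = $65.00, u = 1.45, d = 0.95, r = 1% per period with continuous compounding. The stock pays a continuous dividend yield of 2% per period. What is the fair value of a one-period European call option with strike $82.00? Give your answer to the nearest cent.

$0.97

Per-period risk-free factor R = e^0.01 = 1.0101; dividend-adjusted growth = e^(0.01−0.02) = 0.9900.
Risk-neutral probability p = (0.9900 − 0.95)/(1.45 − 0.95) = 0.0400/0.5000 = 0.0801
Terminal stock prices: S_u = 94.25, S_d = 61.75
Terminal payoffs (S − K): max(12.25, 0) = 12.25, max(-20.25, 0) = 0
Node 0 (S = 65): V_0 = e^(−0.01)·[0.0801·12.2500 + 0.9199·0.0000] = 0.9715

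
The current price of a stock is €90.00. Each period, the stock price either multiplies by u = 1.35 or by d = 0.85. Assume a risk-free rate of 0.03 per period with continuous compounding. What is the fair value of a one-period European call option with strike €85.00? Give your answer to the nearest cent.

Risk-neutral probability p = (e^0.03 − 0.85)/(1.35 − 0.85) = 0.1805/0.5000 = 0.3609
Terminal stock prices: S_u = 121.5, S_d = 76.5
Terminal payoffs (S − K): max(36.5, 0) = 36.5, max(-8.5, 0) = 0
Node 0 (S = 90): V_0 = e^(−0.03)·[0.3609·36.5000 + 0.6391·0.0000] = 12.7839

€12.78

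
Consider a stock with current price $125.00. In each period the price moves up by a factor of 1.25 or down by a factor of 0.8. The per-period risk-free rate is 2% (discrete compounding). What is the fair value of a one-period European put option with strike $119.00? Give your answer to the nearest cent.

Risk-neutral probability p = (1 + 0.02 − 0.8)/(1.25 − 0.8) = 0.2200/0.4500 = 0.4889
Terminal stock prices: S_u = 156.2, S_d = 100
Terminal payoffs (K − S): max(-37.25, 0) = 0, max(19, 0) = 19
Node 0 (S = 125): V_0 = 1/1.02·[0.4889·0.0000 + 0.5111·19.0000] = 9.5207

$9.52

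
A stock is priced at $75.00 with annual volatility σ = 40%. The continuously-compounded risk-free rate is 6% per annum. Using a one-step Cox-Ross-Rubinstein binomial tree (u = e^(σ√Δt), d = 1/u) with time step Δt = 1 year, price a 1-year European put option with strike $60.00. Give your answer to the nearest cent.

CRR parameters: u = e^(σ√Δt) = e^(0.4·√1) = 1.4918, d = 1/u = 0.6703
Per-period rate: rΔt = 0.06·1 = 0.06, so R = e^0.06 = 1.0618
Risk-neutral probability p = (e^0.06 − 0.6703)/(1.4918 − 0.6703) = 0.3915/0.8215 = 0.4766
Terminal stock prices: S_u = 111.9, S_d = 50.27
Terminal payoffs (K − S): max(-51.89, 0) = 0, max(9.726, 0) = 9.726
Node 0 (S = 75): V_0 = e^(−0.06)·[0.4766·0.0000 + 0.5234·9.7260] = 4.7943

$4.79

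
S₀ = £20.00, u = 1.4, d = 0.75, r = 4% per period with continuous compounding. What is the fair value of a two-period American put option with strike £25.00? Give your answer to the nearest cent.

Risk-neutral probability p = (e^0.04 − 0.75)/(1.4 − 0.75) = 0.2908/0.6500 = 0.4474
Terminal stock prices: S_uu = 39.2, S_ud = 21, S_dd = 11.25
Terminal payoffs (K − S): max(-14.2, 0) = 0, max(4, 0) = 4, max(13.75, 0) = 13.75
Node u (S = 28): continuation = e^(−0.04)·[0.4474·0.0000 + 0.5526·4.0000] = 2.1237; exercise value = 0.0000 ≤ continuation, so V_u = 2.1237
Node d (S = 15): continuation = e^(−0.04)·[0.4474·4.0000 + 0.5526·13.7500] = 9.0197; exercise value = 10.0000 > continuation, so V_d = 10.0000 (exercise)
Node 0 (S = 20): continuation = e^(−0.04)·[0.4474·2.1237 + 0.5526·10.0000] = 6.2222; exercise value = 5.0000 ≤ continuation, so V_0 = 6.2222

£6.22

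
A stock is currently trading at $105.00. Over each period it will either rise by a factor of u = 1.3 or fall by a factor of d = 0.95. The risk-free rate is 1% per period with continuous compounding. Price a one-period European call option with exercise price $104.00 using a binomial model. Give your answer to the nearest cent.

$5.52

Risk-neutral probability p = (e^0.01 − 0.95)/(1.3 − 0.95) = 0.0601/0.3500 = 0.1716
Terminal stock prices: S_u = 136.5, S_d = 99.75
Terminal payoffs (S − K): max(32.5, 0) = 32.5, max(-4.25, 0) = 0
Node 0 (S = 105): V_0 = e^(−0.01)·[0.1716·32.5000 + 0.8284·0.0000] = 5.5206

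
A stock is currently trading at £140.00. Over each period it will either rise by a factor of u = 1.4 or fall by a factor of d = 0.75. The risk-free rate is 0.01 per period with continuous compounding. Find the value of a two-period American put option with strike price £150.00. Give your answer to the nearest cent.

£27.43

Risk-neutral probability p = (e^0.01 − 0.75)/(1.4 − 0.75) = 0.2601/0.6500 = 0.4001
Terminal stock prices: S_uu = 274.4, S_ud = 147, S_dd = 78.75
Terminal payoffs (K − S): max(-124.4, 0) = 0, max(3, 0) = 3, max(71.25, 0) = 71.25
Node u (S = 196): continuation = e^(−0.01)·[0.4001·0.0000 + 0.5999·3.0000] = 1.7819; exercise value = 0.0000 ≤ continuation, so V_u = 1.7819
Node d (S = 105): continuation = e^(−0.01)·[0.4001·3.0000 + 0.5999·71.2500] = 43.5075; exercise value = 45.0000 > continuation, so V_d = 45.0000 (exercise)
Node 0 (S = 140): continuation = e^(−0.01)·[0.4001·1.7819 + 0.5999·45.0000] = 27.4337; exercise value = 10.0000 ≤ continuation, so V_0 = 27.4337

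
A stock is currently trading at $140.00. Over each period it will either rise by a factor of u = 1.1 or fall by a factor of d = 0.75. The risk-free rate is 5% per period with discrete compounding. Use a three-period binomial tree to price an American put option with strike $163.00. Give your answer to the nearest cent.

$23.00

Risk-neutral probability p = (1 + 0.05 − 0.75)/(1.1 − 0.75) = 0.3000/0.3500 = 0.8571
Terminal stock prices: S_uuu = 186.3, S_uud = 127.1, S_udd = 86.62, S_ddd = 59.06
Terminal payoffs (K − S): max(-23.34, 0) = 0, max(35.95, 0) = 35.95, max(76.38, 0) = 76.38, max(103.9, 0) = 103.9
Node uu (S = 169.4): continuation = 1/1.05·[0.8571·0.0000 + 0.1429·35.9500] = 4.8912; exercise value = 0.0000 ≤ continuation, so V_uu = 4.8912
Node ud (S = 115.5): continuation = 1/1.05·[0.8571·35.9500 + 0.1429·76.3750] = 39.7381; exercise value = 47.5000 > continuation, so V_ud = 47.5000 (exercise)
Node dd (S = 78.75): continuation = 1/1.05·[0.8571·76.3750 + 0.1429·103.9375] = 76.4881; exercise value = 84.2500 > continuation, so V_dd = 84.2500 (exercise)
Node u (S = 154): continuation = 1/1.05·[0.8571·4.8912 + 0.1429·47.5000] = 10.4554; exercise value = 9.0000 ≤ continuation, so V_u = 10.4554
Node d (S = 105): continuation = 1/1.05·[0.8571·47.5000 + 0.1429·84.2500] = 50.2381; exercise value = 58.0000 > continuation, so V_d = 58.0000 (exercise)
Node 0 (S = 140): continuation = 1/1.05·[0.8571·10.4554 + 0.1429·58.0000] = 16.4261; exercise value = 23.0000 > continuation, so V_0 = 23.0000 (exercise)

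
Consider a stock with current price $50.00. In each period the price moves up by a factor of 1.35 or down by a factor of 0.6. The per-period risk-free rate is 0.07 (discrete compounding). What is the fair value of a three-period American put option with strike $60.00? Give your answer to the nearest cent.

Risk-neutral probability p = (1 + 0.07 − 0.6)/(1.35 − 0.6) = 0.4700/0.7500 = 0.6267
Terminal stock prices: S_uuu = 123, S_uud = 54.68, S_udd = 24.3, S_ddd = 10.8
Terminal payoffs (K − S): max(-63.02, 0) = 0, max(5.325, 0) = 5.325, max(35.7, 0) = 35.7, max(49.2, 0) = 49.2
Node uu (S = 91.13): continuation = 1/1.07·[0.6267·0.0000 + 0.3733·5.3250] = 1.8579; exercise value = 0.0000 ≤ continuation, so V_uu = 1.8579
Node ud (S = 40.5): continuation = 1/1.07·[0.6267·5.3250 + 0.3733·35.7000] = 15.5748; exercise value = 19.5000 > continuation, so V_ud = 19.5000 (exercise)
Node dd (S = 18): continuation = 1/1.07·[0.6267·35.7000 + 0.3733·49.2000] = 38.0748; exercise value = 42.0000 > continuation, so V_dd = 42.0000 (exercise)
Node u (S = 67.5): continuation = 1/1.07·[0.6267·1.8579 + 0.3733·19.5000] = 7.8919; exercise value = 0.0000 ≤ continuation, so V_u = 7.8919
Node d (S = 30): continuation = 1/1.07·[0.6267·19.5000 + 0.3733·42.0000] = 26.0748; exercise value = 30.0000 > continuation, so V_d = 30.0000 (exercise)
Node 0 (S = 50): continuation = 1/1.07·[0.6267·7.8919 + 0.3733·30.0000] = 15.0893; exercise value = 10.0000 ≤ continuation, so V_0 = 15.0893

$15.09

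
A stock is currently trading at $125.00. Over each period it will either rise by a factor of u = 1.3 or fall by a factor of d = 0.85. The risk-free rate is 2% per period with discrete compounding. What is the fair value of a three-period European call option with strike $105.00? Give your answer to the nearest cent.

$32.47

Risk-neutral probability p = (1 + 0.02 − 0.85)/(1.3 − 0.85) = 0.1700/0.4500 = 0.3778
Terminal stock prices: S_uuu = 274.6, S_uud = 179.6, S_udd = 117.4, S_ddd = 76.77
Terminal payoffs (S − K): max(169.6, 0) = 169.6, max(74.56, 0) = 74.56, max(12.41, 0) = 12.41, max(-28.23, 0) = 0
Node uu (S = 211.3): V_uu = 1/1.02·[0.3778·169.6250 + 0.6222·74.5625] = 108.3088
Node ud (S = 138.1): V_ud = 1/1.02·[0.3778·74.5625 + 0.6222·12.4062] = 35.1838
Node dd (S = 90.31): V_dd = 1/1.02·[0.3778·12.4062 + 0.6222·0.0000] = 4.5949
Node u (S = 162.5): V_u = 1/1.02·[0.3778·108.3088 + 0.6222·35.1838] = 61.5773
Node d (S = 106.2): V_d = 1/1.02·[0.3778·35.1838 + 0.6222·4.5949] = 15.8340
Node 0 (S = 125): V_0 = 1/1.02·[0.3778·61.5773 + 0.6222·15.8340] = 32.4655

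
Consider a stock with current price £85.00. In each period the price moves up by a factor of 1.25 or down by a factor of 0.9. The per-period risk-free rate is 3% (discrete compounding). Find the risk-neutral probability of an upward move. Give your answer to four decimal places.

Risk-neutral probability p = (1 + 0.03 − 0.9)/(1.25 − 0.9) = 0.1300/0.3500 = 0.3714

p = 0.3714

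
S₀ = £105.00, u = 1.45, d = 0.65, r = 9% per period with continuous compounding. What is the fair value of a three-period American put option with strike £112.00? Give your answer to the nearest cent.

Risk-neutral probability p = (e^0.09 − 0.65)/(1.45 − 0.65) = 0.4442/0.8000 = 0.5552
Terminal stock prices: S_uuu = 320.1, S_uud = 143.5, S_udd = 64.33, S_ddd = 28.84
Terminal payoffs (K − S): max(-208.1, 0) = 0, max(-31.5, 0) = 0, max(47.67, 0) = 47.67, max(83.16, 0) = 83.16
Node uu (S = 220.8): continuation = e^(−0.09)·[0.5552·0.0000 + 0.4448·0.0000] = 0.0000; exercise value = 0.0000 ≤ continuation, so V_uu = 0.0000
Node ud (S = 98.96): continuation = e^(−0.09)·[0.5552·0.0000 + 0.4448·47.6744] = 19.3796; exercise value = 13.0375 ≤ continuation, so V_ud = 19.3796
Node dd (S = 44.36): continuation = e^(−0.09)·[0.5552·47.6744 + 0.4448·83.1644] = 57.9978; exercise value = 67.6375 > continuation, so V_dd = 67.6375 (exercise)
Node u (S = 152.2): continuation = e^(−0.09)·[0.5552·0.0000 + 0.4448·19.3796] = 7.8778; exercise value = 0.0000 ≤ continuation, so V_u = 7.8778
Node d (S = 68.25): continuation = e^(−0.09)·[0.5552·19.3796 + 0.4448·67.6375] = 37.3285; exercise value = 43.7500 > continuation, so V_d = 43.7500 (exercise)
Node 0 (S = 105): continuation = e^(−0.09)·[0.5552·7.8778 + 0.4448·43.7500] = 21.7818; exercise value = 7.0000 ≤ continuation, so V_0 = 21.7818

£21.78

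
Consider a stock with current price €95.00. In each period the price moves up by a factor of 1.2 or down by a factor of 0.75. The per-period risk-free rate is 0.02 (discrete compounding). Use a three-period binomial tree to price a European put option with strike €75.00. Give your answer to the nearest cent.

Risk-neutral probability p = (1 + 0.02 − 0.75)/(1.2 − 0.75) = 0.2700/0.4500 = 0.6000
Terminal stock prices: S_uuu = 164.2, S_uud = 102.6, S_udd = 64.12, S_ddd = 40.08
Terminal payoffs (K − S): max(-89.16, 0) = 0, max(-27.6, 0) = 0, max(10.88, 0) = 10.88, max(34.92, 0) = 34.92
Node uu (S = 136.8): V_uu = 1/1.02·[0.6000·0.0000 + 0.4000·0.0000] = 0.0000
Node ud (S = 85.5): V_ud = 1/1.02·[0.6000·0.0000 + 0.4000·10.8750] = 4.2647
Node dd (S = 53.44): V_dd = 1/1.02·[0.6000·10.8750 + 0.4000·34.9219] = 20.0919
Node u (S = 114): V_u = 1/1.02·[0.6000·0.0000 + 0.4000·4.2647] = 1.6724
Node d (S = 71.25): V_d = 1/1.02·[0.6000·4.2647 + 0.4000·20.0919] = 10.3878
Node 0 (S = 95): V_0 = 1/1.02·[0.6000·1.6724 + 0.4000·10.3878] = 5.0574

€5.06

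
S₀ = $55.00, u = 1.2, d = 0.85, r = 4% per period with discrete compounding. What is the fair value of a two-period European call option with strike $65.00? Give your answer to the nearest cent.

Risk-neutral probability p = (1 + 0.04 − 0.85)/(1.2 − 0.85) = 0.1900/0.3500 = 0.5429
Terminal stock prices: S_uu = 79.2, S_ud = 56.1, S_dd = 39.74
Terminal payoffs (S − K): max(14.2, 0) = 14.2, max(-8.9, 0) = 0, max(-25.26, 0) = 0
Node u (S = 66): V_u = 1/1.04·[0.5429·14.2000 + 0.4571·0.0000] = 7.4121
Node d (S = 46.75): V_d = 1/1.04·[0.5429·0.0000 + 0.4571·0.0000] = 0.0000
Node 0 (S = 55): V_0 = 1/1.04·[0.5429·7.4121 + 0.4571·0.0000] = 3.8689

$3.87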